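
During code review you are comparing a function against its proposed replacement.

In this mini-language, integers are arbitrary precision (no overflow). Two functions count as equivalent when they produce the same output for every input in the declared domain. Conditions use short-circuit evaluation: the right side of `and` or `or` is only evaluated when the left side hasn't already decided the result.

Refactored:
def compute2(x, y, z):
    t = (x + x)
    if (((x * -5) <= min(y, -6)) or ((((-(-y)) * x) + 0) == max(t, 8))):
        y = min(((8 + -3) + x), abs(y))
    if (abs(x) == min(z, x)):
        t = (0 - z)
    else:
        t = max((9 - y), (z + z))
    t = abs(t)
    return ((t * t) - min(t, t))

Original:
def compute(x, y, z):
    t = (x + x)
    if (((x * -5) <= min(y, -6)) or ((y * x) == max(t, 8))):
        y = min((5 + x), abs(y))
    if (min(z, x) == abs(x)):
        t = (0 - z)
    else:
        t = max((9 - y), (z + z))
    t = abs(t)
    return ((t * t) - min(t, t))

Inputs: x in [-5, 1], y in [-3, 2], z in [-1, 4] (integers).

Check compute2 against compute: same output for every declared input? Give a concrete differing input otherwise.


The two versions differ — the changes include arithmetic usage differs; and constant usage differs.
Spot check at x=-5, y=-3, z=-1 — compute: t=-10, then (((x * -5) <= min(y, -6)) or ((y * x) == max(t, 8))) is false, then (min(z, x) == abs(x)) is false, then t=12, then t=12, then returns 132. compute2: t=-10, then (((x * -5) <= min(y, -6)) or ((((-(-y)) * x) + 0) == max(t, 8))) is false, then (abs(x) == min(z, x)) is false, then t=12, then t=12, then returns 132. Both give 132.
Checked all 252 inputs in the declared domain: the outputs agree on every one.
verdict: equivalent


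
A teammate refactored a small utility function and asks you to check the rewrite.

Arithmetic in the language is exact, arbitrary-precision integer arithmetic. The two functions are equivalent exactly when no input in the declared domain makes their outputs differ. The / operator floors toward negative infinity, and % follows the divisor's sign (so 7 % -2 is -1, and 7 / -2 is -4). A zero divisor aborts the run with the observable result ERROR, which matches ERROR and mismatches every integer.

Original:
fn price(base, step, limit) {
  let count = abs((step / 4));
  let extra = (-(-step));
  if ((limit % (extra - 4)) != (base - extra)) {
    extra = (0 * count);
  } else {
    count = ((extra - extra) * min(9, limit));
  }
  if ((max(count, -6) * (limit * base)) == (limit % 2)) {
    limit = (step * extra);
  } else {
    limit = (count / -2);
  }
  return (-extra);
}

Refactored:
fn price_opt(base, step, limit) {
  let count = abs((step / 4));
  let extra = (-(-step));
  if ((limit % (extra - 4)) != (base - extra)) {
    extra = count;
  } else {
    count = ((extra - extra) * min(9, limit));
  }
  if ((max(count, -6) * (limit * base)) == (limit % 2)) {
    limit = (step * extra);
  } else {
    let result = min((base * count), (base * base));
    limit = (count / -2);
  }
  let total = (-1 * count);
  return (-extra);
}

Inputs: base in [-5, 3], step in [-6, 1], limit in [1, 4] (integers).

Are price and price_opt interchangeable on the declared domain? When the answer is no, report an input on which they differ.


Run the pair on base=-5, step=-6, limit=1.
price: count becomes 2; next extra becomes -6; next ((limit % (extra - 4)) != (base - extra)) evaluates to true; next extra becomes 0; next ((max(count, -6) * (limit * base)) == (limit % 2)) evaluates to false; next limit becomes -1; next final value 0
price_opt: count becomes 2; next extra becomes -6; next ((limit % (extra - 4)) != (base - extra)) evaluates to true; next extra becomes 2; next ((max(count, -6) * (limit * base)) == (limit % 2)) evaluates to false; next result becomes -10; next limit becomes -1; next total becomes -2; next final value -2
0 against -2: the behavior changed.
verdict: not equivalent; witness: base=-5, step=-6, limit=1


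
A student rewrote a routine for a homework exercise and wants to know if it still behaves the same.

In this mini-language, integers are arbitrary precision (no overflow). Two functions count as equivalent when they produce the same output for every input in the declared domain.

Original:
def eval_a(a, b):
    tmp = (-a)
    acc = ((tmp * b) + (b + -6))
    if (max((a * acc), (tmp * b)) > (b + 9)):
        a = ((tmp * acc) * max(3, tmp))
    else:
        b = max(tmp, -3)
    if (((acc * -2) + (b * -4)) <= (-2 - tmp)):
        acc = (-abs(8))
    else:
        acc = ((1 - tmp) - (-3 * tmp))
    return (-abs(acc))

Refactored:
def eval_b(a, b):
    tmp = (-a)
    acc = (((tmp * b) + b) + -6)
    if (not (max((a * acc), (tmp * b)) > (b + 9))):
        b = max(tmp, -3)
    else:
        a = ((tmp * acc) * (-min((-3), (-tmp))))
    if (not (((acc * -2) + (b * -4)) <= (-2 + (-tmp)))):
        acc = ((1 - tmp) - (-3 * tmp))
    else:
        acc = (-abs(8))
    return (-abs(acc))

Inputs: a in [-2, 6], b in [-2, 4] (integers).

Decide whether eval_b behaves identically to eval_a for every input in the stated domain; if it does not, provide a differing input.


The two are interchangeable: arithmetic usage differs; and boolean connective usage differs; and min/max/abs usage differs, and every declared input agrees.
Spot check at a=3, b=3 — eval_a: tmp := -3 | acc := -12 | (max((a * acc), (tmp * b)) > (b + 9)): false | b := -3 | (((acc * -2) + (b * -4)) <= (-2 - tmp)): false | acc := -5 | result -5. eval_b: tmp := -3 | acc := -12 | (not (max((a * acc), (tmp * b)) > (b + 9))): true | b := -3 | (not (((acc * -2) + (b * -4)) <= (-2 + (-tmp)))): true | acc := -5 | result -5. Both give -5.
Sweeping the whole domain (63 inputs) finds no disagreement.
verdict: equivalent


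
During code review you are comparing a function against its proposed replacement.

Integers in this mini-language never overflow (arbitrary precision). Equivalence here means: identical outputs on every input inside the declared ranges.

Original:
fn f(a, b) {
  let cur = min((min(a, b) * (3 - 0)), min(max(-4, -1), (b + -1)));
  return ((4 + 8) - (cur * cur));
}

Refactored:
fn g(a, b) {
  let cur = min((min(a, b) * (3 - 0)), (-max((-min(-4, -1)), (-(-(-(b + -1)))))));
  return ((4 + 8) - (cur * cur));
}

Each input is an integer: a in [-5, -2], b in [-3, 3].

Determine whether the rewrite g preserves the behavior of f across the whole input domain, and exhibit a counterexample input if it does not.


The suspicious edit (`max(-4, -1)` became `min(-4, -1)`) never changes the result for any input inside the declared domain.
As a probe, take a=-4, b=-1: f runs cur := -12 | result -132; g runs cur := -12 | result -132; both end at -132.
Checked all 28 inputs in the declared domain: the outputs agree on every one.
verdict: equivalent


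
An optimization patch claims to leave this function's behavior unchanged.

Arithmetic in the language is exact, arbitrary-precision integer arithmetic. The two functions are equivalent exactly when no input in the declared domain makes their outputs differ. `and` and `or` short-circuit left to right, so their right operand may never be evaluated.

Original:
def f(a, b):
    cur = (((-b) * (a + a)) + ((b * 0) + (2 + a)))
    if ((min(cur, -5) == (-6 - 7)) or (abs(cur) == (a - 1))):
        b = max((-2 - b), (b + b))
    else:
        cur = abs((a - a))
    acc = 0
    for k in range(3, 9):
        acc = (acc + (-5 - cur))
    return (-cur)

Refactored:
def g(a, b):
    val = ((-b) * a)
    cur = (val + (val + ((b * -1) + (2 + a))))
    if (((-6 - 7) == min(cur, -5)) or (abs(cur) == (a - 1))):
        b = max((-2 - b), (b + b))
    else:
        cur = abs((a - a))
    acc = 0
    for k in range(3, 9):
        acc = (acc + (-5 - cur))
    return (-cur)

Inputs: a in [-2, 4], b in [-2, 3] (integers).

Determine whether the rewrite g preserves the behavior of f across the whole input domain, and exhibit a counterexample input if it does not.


The rewrite breaks on a=2, b=1, where the results are 0 and 1.
f: cur becomes 0; next ((min(cur, -5) == (-6 - 7)) or (abs(cur) == (a - 1))) evaluates to false; next cur becomes 0; next acc becomes 0; next at k=3:; next acc becomes -5; next at k=4:; next acc becomes -10; next at k=5:; next acc becomes -15; next at k=6:; next acc becomes -20; next at k=7:; next acc becomes -25; next at k=8:; next acc becomes -30; next final value 0
g: val becomes -2; next cur becomes -1; next (((-6 - 7) == min(cur, -5)) or (abs(cur) == (a - 1))) evaluates to true; next b becomes 2; next acc becomes 0; next at k=3:; next acc becomes -4; next at k=4:; next acc becomes -8; next at k=5:; next acc becomes -12; next at k=6:; next acc becomes -16; next at k=7:; next acc becomes -20; next at k=8:; next acc becomes -24; next final value 1
verdict: not equivalent; witness: a=2, b=1


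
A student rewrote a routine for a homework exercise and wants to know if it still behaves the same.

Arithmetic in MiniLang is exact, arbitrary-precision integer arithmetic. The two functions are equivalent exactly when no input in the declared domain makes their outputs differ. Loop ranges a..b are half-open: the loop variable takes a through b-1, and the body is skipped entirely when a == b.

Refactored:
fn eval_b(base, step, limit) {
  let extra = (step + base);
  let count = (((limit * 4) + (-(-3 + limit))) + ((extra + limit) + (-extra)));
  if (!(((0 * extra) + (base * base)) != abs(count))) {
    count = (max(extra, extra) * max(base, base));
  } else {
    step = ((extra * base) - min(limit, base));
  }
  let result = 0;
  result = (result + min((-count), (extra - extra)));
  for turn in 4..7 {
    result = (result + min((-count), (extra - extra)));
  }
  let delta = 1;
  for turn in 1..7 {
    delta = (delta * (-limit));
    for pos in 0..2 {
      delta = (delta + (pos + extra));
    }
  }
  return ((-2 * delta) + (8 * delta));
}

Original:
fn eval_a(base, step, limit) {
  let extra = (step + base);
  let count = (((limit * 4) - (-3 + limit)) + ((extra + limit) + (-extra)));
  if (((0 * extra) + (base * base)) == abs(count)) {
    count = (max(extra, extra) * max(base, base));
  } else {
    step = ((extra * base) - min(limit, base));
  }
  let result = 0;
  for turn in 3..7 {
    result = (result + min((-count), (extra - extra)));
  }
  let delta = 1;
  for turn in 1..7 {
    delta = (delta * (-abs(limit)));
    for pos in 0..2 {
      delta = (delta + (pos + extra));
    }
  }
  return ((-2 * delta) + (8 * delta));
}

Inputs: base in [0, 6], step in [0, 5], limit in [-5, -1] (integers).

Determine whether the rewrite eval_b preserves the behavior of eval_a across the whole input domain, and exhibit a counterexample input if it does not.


Not equivalent: base=0, step=0, limit=-5 separates them (78126 vs 117186).
eval_a: extra becomes 0; next count becomes -17; next (((0 * extra) + (base * base)) == abs(count)) evaluates to false; next step becomes 5; next result becomes 0; next at turn=3:; next result becomes 0; next at turn=4:; next result becomes 0; next at turn=5:; next result becomes 0; next at turn=6:; next result becomes 0; next delta becomes 1; next at turn=1:; next delta becomes -5; next at pos=0:; next delta becomes -5; next at pos=1:; next delta becomes -4; next at turn=2:; next delta becomes 20; next at pos=0:; next delta becomes 20; next at pos=1:; next delta becomes 21; next at turn=3:; next delta becomes -105; next at pos=0:; next delta becomes -105; next at pos=1:; next delta becomes -104; next at turn=4:; next delta becomes 520; next at pos=0:; next delta becomes 520; next at pos=1:; next delta becomes 521; next at turn=5:; next delta becomes -2605; next at pos=0:; next delta becomes -2605; next at pos=1:; next delta becomes -2604; next at turn=6:; next delta becomes 13020; next at pos=0:; next delta becomes 13020; next at pos=1:; next delta becomes 13021; next final value 78126
eval_b: extra becomes 0; next count becomes -17; next (!(((0 * extra) + (base * base)) != abs(count))) evaluates to false; next step becomes 5; next result becomes 0; next result becomes 0; next at turn=4:; next result becomes 0; next at turn=5:; next result becomes 0; next at turn=6:; next result becomes 0; next delta becomes 1; next at turn=1:; next delta becomes 5; next at pos=0:; next delta becomes 5; next at pos=1:; next delta becomes 6; next at turn=2:; next delta becomes 30; next at pos=0:; next delta becomes 30; next at pos=1:; next delta becomes 31; next at turn=3:; next delta becomes 155; next at pos=0:; next delta becomes 155; next at pos=1:; next delta becomes 156; next at turn=4:; next delta becomes 780; next at pos=0:; next delta becomes 780; next at pos=1:; next delta becomes 781; next at turn=5:; next delta becomes 3905; next at pos=0:; next delta becomes 3905; next at pos=1:; next delta becomes 3906; next at turn=6:; next delta becomes 19530; next at pos=0:; next delta becomes 19530; next at pos=1:; next delta becomes 19531; next final value 117186
verdict: not equivalent; witness: base=0, step=0, limit=-5


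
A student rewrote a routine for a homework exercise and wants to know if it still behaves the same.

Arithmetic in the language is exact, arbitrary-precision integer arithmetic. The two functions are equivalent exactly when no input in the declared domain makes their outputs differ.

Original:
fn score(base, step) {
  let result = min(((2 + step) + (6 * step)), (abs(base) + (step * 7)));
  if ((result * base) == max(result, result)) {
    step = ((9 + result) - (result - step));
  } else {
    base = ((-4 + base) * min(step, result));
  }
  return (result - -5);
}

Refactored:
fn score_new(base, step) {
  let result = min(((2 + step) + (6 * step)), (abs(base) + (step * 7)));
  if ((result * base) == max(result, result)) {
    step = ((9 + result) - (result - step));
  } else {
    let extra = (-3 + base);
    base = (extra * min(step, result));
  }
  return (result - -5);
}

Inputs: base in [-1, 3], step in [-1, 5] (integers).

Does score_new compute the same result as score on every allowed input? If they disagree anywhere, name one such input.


The one real change (`-4` became `-3`) has no effect anywhere in the declared ranges.
As a probe, take base=1, step=0: score runs result = 1; ((result * base) == max(result, result)) -> true; step = 9; return 6; score_new runs result = 1; ((result * base) == max(result, result)) -> true; step = 9; return 6; both end at 6.
Every one of the 35 inputs gives matching results.
verdict: equivalent


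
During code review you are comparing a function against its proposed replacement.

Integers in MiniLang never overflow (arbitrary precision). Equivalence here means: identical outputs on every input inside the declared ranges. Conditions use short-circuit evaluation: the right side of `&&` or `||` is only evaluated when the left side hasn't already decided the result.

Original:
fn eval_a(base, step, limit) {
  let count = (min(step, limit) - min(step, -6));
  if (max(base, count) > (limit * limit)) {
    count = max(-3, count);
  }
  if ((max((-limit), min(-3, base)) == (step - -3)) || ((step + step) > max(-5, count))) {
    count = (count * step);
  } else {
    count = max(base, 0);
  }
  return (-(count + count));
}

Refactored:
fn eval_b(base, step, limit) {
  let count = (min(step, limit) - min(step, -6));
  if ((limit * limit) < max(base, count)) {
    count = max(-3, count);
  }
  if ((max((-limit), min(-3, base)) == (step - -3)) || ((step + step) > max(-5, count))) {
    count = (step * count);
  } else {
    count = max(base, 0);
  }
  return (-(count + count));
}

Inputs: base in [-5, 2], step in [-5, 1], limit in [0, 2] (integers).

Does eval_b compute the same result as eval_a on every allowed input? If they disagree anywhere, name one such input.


The two versions differ — the changes include comparison usage differs.
As a probe, take base=2, step=-1, limit=2: eval_a runs count=5, then (max(base, count) > (limit * limit)) is true, then count=5, then ((max((-limit), min(-3, base)) == (step - -3)) || ((step + step) > max(-5, count))) is false, then count=2, then returns -4; eval_b runs count=5, then ((limit * limit) < max(base, count)) is true, then count=5, then ((max((-limit), min(-3, base)) == (step - -3)) || ((step + step) > max(-5, count))) is false, then count=2, then returns -4; both end at -4.
Every one of the 168 inputs gives matching results.
verdict: equivalent


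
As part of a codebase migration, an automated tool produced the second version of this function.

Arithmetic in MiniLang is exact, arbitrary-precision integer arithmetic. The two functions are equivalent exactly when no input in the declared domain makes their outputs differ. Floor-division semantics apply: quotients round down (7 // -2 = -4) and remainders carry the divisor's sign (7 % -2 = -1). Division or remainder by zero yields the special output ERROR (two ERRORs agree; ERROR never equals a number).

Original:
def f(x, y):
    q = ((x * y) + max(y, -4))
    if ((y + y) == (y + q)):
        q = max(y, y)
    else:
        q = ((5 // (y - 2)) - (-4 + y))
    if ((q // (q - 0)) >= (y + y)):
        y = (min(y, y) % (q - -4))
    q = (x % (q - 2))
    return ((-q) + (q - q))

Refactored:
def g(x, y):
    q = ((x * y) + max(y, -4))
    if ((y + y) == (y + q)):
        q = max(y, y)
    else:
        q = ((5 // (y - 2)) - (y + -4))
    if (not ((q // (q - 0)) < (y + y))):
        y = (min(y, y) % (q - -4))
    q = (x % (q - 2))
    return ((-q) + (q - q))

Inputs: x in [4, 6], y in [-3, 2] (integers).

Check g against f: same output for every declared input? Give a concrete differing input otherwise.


Equivalent — the differences include boolean connective usage differs; and comparison usage differs, yet no declared input distinguishes the two.
One worked example (x=5, y=-3) — f: q := -18 | ((y + y) == (y + q)): false | q := 6 | ((q // (q - 0)) >= (y + y)): true | y := 7 | q := 1 | result -1; g: q := -18 | ((y + y) == (y + q)): false | q := 6 | (not ((q // (q - 0)) < (y + y))): true | y := 7 | q := 1 | result -1; agreement on -1.
An exhaustive pass over the 18 declared inputs shows identical outputs.
verdict: equivalent


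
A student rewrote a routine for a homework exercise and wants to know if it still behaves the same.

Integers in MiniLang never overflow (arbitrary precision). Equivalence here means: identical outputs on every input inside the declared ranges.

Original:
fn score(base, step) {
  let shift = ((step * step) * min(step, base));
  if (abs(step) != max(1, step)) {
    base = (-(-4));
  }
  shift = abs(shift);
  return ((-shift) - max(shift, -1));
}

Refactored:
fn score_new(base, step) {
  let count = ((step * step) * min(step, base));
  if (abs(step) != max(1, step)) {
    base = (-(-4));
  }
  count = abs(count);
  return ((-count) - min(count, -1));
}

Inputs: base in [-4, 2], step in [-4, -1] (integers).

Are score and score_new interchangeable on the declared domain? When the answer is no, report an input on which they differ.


Take base=-4, step=-4.
score: shift becomes -64; next (abs(step) != max(1, step)) evaluates to true; next base becomes 4; next shift becomes 64; next final value -128
score_new: count becomes -64; next (abs(step) != max(1, step)) evaluates to true; next base becomes 4; next count becomes 64; next final value -63
-128 vs -63 — the two versions disagree here.
verdict: not equivalent; witness: base=-4, step=-4


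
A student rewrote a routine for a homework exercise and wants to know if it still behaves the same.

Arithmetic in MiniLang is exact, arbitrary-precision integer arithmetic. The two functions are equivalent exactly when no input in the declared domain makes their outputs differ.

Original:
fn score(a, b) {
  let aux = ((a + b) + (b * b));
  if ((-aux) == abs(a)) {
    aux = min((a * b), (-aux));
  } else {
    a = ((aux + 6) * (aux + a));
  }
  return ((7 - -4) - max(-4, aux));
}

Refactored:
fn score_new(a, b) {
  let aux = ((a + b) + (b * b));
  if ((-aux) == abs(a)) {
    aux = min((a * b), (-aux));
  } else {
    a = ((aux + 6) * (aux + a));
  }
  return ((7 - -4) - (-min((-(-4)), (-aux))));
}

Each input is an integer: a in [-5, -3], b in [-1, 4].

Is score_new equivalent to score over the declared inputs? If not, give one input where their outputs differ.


Behavior is preserved: although min/max/abs usage differs, the outputs never diverge.
As a probe, take a=-5, b=1: score runs aux = -3; ((-aux) == abs(a)) -> false; a = -24; return 14; score_new runs aux = -3; ((-aux) == abs(a)) -> false; a = -24; return 14; both end at 14.
Checked all 18 inputs in the declared domain: the outputs agree on every one.
verdict: equivalent


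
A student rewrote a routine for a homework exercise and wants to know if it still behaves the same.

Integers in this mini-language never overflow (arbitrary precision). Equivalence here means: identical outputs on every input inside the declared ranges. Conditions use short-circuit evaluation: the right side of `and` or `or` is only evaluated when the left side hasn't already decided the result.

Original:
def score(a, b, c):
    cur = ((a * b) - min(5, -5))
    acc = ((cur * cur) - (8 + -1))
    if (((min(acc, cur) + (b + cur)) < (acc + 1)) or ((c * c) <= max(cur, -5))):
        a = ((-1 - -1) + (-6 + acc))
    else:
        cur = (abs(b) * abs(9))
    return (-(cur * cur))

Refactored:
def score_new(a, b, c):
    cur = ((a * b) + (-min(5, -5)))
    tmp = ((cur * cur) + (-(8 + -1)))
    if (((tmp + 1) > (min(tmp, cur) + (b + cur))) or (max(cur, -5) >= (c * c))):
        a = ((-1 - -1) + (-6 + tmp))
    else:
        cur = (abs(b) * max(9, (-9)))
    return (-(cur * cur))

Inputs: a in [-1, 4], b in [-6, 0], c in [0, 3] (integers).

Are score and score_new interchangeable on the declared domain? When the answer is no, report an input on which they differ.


This is a faithful refactor — arithmetic usage differs; also min/max/abs usage differs; also constant usage differs; also local variable names differ; also comparison usage differs, but the computed results match everywhere.
As a probe, take a=4, b=-3, c=2: score runs cur := -7 | acc := 42 | (((min(acc, cur) + (b + cur)) < (acc + 1)) or ((c * c) <= max(cur, -5))): true | a := 36 | result -49; score_new runs cur := -7 | tmp := 42 | (((tmp + 1) > (min(tmp, cur) + (b + cur))) or (max(cur, -5) >= (c * c))): true | a := 36 | result -49; both end at -49.
Sweeping the whole domain (168 inputs) finds no disagreement.
verdict: equivalent


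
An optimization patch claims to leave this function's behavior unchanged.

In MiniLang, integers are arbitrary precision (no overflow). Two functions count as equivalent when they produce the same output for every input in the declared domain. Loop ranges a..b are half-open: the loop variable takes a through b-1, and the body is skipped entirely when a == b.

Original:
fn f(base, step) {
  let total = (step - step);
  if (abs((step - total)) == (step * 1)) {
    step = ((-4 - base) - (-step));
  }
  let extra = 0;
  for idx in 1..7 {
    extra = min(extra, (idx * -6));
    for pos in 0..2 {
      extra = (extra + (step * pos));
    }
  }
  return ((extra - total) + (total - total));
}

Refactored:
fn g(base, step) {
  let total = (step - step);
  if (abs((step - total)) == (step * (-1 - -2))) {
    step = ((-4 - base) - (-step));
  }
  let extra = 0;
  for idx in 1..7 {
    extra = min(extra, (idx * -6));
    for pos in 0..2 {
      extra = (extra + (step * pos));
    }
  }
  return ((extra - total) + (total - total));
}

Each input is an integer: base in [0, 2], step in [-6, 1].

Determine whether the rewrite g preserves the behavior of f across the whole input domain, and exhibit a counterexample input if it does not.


Changes here: constant usage differs, plus arithmetic usage differs; the full 24-point sweep finds no disagreement.
verdict: equivalent


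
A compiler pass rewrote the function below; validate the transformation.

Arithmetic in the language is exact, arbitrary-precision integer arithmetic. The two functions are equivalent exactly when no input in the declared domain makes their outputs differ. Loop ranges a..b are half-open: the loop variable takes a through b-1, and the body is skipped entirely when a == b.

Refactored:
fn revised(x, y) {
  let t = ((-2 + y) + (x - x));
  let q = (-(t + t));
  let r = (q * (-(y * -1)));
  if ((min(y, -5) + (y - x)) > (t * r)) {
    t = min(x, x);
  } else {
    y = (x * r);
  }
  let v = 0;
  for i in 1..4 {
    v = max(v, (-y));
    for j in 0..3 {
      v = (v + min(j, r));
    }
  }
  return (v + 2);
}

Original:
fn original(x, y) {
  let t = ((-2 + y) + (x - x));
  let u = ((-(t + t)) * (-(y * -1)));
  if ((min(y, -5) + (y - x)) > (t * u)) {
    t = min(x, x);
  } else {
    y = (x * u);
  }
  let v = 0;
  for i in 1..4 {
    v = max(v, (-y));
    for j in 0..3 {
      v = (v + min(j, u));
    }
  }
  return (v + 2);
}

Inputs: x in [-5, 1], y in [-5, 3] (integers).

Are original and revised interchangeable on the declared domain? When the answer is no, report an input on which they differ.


Behavior is preserved: although local variable names differ, and statement counts differ, the outputs never diverge.
As a probe, take x=-3, y=-4: original runs t := -6 | u := -48 | ((min(y, -5) + (y - x)) > (t * u)): false | y := 144 | v := 0 | iter i=1: | v := 0 | iter j=0: | v := -48 | iter j=1: | v := -96 | iter j=2: | v := -144 | iter i=2: | v := -144 | iter j=0: | v := -192 | iter j=1: | v := -240 | iter j=2: | v := -288 | iter i=3: | v := -144 | iter j=0: | v := -192 | iter j=1: | v := -240 | iter j=2: | v := -288 | result -286; revised runs t := -6 | q := 12 | r := -48 | ((min(y, -5) + (y - x)) > (t * r)): false | y := 144 | v := 0 | iter i=1: | v := 0 | iter j=0: | v := -48 | iter j=1: | v := -96 | iter j=2: | v := -144 | iter i=2: | v := -144 | iter j=0: | v := -192 | iter j=1: | v := -240 | iter j=2: | v := -288 | iter i=3: | v := -144 | iter j=0: | v := -192 | iter j=1: | v := -240 | iter j=2: | v := -288 | result -286; both end at -286.
Sweeping the whole domain (63 inputs) finds no disagreement.
verdict: equivalent


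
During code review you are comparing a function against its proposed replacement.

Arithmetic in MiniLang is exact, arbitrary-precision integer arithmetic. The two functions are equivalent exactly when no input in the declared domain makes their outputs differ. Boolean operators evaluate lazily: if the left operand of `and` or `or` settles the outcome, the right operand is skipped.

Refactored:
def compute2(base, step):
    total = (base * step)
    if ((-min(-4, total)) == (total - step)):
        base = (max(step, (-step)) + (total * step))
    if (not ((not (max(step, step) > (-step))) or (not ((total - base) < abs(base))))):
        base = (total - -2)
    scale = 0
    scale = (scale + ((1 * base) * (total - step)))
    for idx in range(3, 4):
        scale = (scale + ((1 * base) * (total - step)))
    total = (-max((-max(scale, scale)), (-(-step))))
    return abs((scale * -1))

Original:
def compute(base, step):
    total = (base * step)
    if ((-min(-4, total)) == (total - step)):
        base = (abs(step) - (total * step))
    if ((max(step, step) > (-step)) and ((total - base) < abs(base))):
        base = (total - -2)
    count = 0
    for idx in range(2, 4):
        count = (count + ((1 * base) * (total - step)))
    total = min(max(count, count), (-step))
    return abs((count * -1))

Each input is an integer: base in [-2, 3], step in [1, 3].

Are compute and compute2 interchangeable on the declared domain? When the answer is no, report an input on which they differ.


Take base=3, step=2.
compute: total := 6 | ((-min(-4, total)) == (total - step)): true | base := -10 | ((max(step, step) > (-step)) and ((total - base) < abs(base))): false | count := 0 | iter idx=2: | count := -40 | iter idx=3: | count := -80 | total := -80 | result 80
compute2: total := 6 | ((-min(-4, total)) == (total - step)): true | base := 14 | (not ((not (max(step, step) > (-step))) or (not ((total - base) < abs(base))))): true | base := 8 | scale := 0 | scale := 32 | iter idx=3: | scale := 64 | total := -2 | result 64
80 vs 64 — the two versions disagree here.
verdict: not equivalent; witness: base=3, step=2


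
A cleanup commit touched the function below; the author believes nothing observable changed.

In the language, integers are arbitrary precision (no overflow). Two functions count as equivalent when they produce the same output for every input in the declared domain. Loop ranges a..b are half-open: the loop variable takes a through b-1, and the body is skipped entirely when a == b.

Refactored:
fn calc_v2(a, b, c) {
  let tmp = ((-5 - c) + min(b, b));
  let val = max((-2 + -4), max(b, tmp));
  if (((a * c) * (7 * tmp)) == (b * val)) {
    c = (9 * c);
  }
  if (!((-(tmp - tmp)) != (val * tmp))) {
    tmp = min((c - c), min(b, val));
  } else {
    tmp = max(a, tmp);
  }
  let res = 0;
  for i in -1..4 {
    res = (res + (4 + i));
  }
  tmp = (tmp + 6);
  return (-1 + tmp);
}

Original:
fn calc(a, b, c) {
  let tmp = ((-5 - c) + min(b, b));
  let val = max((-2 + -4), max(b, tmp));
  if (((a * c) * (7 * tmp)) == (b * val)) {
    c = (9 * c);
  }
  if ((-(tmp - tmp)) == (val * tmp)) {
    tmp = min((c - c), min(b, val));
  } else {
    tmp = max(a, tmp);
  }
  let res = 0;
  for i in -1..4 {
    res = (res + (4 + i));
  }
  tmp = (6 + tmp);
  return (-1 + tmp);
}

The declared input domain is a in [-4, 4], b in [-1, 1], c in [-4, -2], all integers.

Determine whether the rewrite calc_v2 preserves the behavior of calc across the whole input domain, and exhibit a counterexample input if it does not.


Reading the diff, among the changes: comparison usage differs, and boolean connective usage differs.
Tracing a=-3, b=0, c=-3: calc: tmp = -2; val = 0; (((a * c) * (7 * tmp)) == (b * val)) -> false; ((-(tmp - tmp)) == (val * tmp)) -> true; tmp = 0; res = 0; [i=-1]; res = 3; [i=0]; res = 7; [i=1]; res = 12; [i=2]; res = 18; [i=3]; res = 25; tmp = 6; return 5 | calc_v2: tmp = -2; val = 0; (((a * c) * (7 * tmp)) == (b * val)) -> false; (!((-(tmp - tmp)) != (val * tmp))) -> true; tmp = 0; res = 0; [i=-1]; res = 3; [i=0]; res = 7; [i=1]; res = 12; [i=2]; res = 18; [i=3]; res = 25; tmp = 6; return 5 — matching result 5.
Every one of the 81 inputs gives matching results.
verdict: equivalent


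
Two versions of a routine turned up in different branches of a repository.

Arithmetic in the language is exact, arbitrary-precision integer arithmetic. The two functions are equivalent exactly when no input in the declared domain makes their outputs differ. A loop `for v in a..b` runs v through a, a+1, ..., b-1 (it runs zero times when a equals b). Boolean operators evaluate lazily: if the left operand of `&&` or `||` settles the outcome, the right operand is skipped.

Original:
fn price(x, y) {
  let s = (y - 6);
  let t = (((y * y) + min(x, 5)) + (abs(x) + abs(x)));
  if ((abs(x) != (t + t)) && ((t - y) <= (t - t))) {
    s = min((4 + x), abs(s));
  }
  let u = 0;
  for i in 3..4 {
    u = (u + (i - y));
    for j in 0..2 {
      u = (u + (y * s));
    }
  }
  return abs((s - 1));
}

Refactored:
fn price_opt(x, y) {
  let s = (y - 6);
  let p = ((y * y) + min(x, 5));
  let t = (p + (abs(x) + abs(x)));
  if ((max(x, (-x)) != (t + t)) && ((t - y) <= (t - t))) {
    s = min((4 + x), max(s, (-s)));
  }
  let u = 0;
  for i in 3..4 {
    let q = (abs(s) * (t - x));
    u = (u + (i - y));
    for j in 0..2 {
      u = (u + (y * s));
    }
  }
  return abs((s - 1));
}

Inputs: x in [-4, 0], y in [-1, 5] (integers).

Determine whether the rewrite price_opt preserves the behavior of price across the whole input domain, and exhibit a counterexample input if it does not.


Changes here: statement counts differ; min/max/abs usage differs; arithmetic usage differs; local variable names differ; the full 35-point sweep finds no disagreement.
verdict: equivalent


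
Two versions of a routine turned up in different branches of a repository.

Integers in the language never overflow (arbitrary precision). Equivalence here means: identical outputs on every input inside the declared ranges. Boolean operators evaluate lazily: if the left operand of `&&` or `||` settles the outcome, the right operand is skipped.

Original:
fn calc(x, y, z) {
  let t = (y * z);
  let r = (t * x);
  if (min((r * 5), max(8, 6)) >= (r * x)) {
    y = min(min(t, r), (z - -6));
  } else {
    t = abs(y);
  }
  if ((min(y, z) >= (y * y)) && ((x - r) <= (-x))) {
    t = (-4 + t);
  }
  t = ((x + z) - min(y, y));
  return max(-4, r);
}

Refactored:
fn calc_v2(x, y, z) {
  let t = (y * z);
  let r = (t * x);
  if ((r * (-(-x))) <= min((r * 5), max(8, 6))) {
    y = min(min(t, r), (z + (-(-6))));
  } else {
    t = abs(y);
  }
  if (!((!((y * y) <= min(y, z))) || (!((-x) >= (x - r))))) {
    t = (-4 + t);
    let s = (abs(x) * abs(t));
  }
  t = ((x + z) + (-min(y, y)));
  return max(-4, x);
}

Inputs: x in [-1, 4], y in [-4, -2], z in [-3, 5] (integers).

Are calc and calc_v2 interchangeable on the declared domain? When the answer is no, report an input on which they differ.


There is a counterexample at x=-1, y=-4, z=-3: -4 on one side, -1 on the other.
calc: t := 12 | r := -12 | (min((r * 5), max(8, 6)) >= (r * x)): false | t := 4 | ((min(y, z) >= (y * y)) && ((x - r) <= (-x))): false | t := 0 | result -4
calc_v2: t := 12 | r := -12 | ((r * (-(-x))) <= min((r * 5), max(8, 6))): false | t := 4 | (!((!((y * y) <= min(y, z))) || (!((-x) >= (x - r))))): false | t := 0 | result -1
verdict: not equivalent; witness: x=-1, y=-4, z=-3


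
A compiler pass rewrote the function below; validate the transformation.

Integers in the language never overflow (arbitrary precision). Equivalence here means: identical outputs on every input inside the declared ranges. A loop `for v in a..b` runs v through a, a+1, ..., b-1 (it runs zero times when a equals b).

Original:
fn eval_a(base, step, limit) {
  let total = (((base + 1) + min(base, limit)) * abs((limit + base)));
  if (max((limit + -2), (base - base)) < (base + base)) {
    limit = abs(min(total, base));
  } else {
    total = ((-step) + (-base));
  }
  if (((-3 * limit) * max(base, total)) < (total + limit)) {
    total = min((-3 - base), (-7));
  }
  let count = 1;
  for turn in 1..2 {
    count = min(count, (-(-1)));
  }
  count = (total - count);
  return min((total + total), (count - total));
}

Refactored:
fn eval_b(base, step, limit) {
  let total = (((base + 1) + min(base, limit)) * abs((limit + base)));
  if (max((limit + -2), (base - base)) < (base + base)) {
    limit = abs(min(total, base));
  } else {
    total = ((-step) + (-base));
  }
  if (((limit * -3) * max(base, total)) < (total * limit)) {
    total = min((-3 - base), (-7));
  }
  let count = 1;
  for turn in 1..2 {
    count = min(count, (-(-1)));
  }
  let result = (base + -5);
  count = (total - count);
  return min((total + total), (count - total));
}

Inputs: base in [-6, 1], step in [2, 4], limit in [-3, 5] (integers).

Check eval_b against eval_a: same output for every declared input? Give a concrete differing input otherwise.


Try base=-6, step=2, limit=0.
eval_a: total := -66 | (max((limit + -2), (base - base)) < (base + base)): false | total := 4 | (((-3 * limit) * max(base, total)) < (total + limit)): true | total := -7 | count := 1 | iter turn=1: | count := 1 | count := -8 | result -14
eval_b: total := -66 | (max((limit + -2), (base - base)) < (base + base)): false | total := 4 | (((limit * -3) * max(base, total)) < (total * limit)): false | count := 1 | iter turn=1: | count := 1 | result := -11 | count := 3 | result -1
-14 vs -1 — the two versions disagree here.
verdict: not equivalent; witness: base=-6, step=2, limit=0


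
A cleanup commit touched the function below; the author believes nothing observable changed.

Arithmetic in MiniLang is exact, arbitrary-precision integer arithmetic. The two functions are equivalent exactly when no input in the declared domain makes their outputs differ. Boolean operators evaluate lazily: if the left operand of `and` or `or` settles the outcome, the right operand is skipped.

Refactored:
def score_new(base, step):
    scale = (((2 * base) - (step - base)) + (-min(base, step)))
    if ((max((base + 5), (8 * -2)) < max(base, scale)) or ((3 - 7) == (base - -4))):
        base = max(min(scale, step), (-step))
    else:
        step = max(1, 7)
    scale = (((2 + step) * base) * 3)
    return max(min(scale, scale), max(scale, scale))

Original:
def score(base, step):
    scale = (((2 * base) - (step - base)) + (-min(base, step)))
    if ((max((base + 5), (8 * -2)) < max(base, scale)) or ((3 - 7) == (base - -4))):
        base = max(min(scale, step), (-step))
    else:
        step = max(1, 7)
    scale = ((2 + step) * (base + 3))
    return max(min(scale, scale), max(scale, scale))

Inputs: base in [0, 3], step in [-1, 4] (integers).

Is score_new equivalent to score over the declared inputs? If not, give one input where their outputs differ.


Evaluate both at base=0, step=-1.
score: scale=2, then ((max((base + 5), (8 * -2)) < max(base, scale)) or ((3 - 7) == (base - -4))) is false, then step=7, then scale=27, then returns 27
score_new: scale=2, then ((max((base + 5), (8 * -2)) < max(base, scale)) or ((3 - 7) == (base - -4))) is false, then step=7, then scale=0, then returns 0
27 against 0: the behavior changed.
verdict: not equivalent; witness: base=0, step=-1


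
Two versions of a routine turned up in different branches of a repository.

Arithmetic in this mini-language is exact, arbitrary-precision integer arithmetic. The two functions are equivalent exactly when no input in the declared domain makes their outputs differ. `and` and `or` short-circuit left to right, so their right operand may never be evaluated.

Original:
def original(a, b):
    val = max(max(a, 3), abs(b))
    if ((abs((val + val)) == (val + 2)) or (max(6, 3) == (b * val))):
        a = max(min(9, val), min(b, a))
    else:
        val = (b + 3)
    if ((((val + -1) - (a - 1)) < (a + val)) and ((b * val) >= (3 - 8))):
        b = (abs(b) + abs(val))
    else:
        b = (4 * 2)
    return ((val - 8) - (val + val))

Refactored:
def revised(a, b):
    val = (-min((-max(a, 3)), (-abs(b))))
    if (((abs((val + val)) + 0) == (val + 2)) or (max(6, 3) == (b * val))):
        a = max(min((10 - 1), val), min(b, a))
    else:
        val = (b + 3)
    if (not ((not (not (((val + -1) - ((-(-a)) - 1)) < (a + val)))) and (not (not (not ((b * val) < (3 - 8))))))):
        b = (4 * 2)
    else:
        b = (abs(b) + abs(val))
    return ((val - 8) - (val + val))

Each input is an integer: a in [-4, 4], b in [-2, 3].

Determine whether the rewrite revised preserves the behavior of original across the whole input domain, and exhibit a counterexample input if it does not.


Although comparison usage differs; constant usage differs; min/max/abs usage differs; boolean connective usage differs; arithmetic usage differs, 54/54 inputs agree.
verdict: equivalent


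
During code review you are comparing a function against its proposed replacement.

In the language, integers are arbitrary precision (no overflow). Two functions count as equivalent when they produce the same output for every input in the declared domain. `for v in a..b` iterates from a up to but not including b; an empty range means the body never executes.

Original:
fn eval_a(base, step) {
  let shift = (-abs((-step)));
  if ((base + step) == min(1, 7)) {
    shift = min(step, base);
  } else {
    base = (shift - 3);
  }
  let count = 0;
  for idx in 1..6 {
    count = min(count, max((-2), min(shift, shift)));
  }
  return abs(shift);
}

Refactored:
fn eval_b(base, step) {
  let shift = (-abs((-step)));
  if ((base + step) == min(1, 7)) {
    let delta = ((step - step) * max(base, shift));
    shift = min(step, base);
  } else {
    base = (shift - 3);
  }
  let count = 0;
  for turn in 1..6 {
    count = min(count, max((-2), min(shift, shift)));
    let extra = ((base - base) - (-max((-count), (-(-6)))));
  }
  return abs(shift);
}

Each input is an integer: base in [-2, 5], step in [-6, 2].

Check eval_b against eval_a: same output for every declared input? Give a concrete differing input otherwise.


Side by side, the visible changes include: min/max/abs usage differs; and constant usage differs; and statement counts differ; and local variable names differ; and arithmetic usage differs.
As a probe, take base=0, step=-1: eval_a runs shift = -1; ((base + step) == min(1, 7)) -> false; base = -4; count = 0; [idx=1]; count = -1; [idx=2]; count = -1; [idx=3]; count = -1; [idx=4]; count = -1; [idx=5]; count = -1; return 1; eval_b runs shift = -1; ((base + step) == min(1, 7)) -> false; base = -4; count = 0; [turn=1]; count = -1; extra = 6; [turn=2]; count = -1; extra = 6; [turn=3]; count = -1; extra = 6; [turn=4]; count = -1; extra = 6; [turn=5]; count = -1; extra = 6; return 1; both end at 1.
An exhaustive pass over the 72 declared inputs shows identical outputs.
verdict: equivalent
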